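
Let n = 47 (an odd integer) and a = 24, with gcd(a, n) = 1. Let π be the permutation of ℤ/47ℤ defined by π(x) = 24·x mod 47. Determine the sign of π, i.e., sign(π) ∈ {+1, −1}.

+1

Trace 37: π^k(37) = [37, 42, 21, 34, 17, 32, 16] for k=0..6.
π_24 has 3 disjoint cycles with lengths [23, 23, 1] on {0,…,46}.
With 3 cycles on 47 points, sign = (−1)^{47−3} = +1.
The Jacobi symbol (24|47) = +1 (Zolotarev) agrees.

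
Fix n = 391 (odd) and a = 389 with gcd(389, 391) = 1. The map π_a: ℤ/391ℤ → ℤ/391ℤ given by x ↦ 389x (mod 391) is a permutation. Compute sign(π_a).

-1

Orbit of 239 under x↦389x: [239, 304, 174, 43, 305, 172, 47]… (length divides ord_391(389)).
π_389 has 8 disjoint cycles with lengths [88, 88, 88, 88, 22, 8, 8, 1] on {0,…,390}.
sign(π) = (−1)^{n − #cycles} = (−1)^{391−8} = (−1)^383 = -1.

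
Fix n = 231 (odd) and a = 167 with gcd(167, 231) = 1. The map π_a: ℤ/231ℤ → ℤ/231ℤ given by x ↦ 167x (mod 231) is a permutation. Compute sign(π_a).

Trace 230: π^k(230) = [230, 64, 62, 190, 83, 1, 167] for k=0..6.
π_167 has 32 disjoint cycles with lengths [10, 10, 10, 10, 10, 10, 10, 10, 10, 10, 10, 10, 10, 10, 10, 10, 10, 10, 10, 10, 10, 2, 2, 2, 2, 2, 2, 2, 2, 2, 2, 1] on {0,…,230}.
Σ(ℓ_i−1) = 231−32 = 199; sign = (−1)^199 = -1.

-1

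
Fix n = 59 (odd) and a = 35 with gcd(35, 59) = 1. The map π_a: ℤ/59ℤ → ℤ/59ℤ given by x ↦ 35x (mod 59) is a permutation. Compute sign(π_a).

Trace 1: π^k(1) = [1, 35, 45, 41, 19, 16, 29] for k=0..6.
Cycle lengths of π_35 on ℤ/59ℤ: [29, 29, 1]; 3 cycles in total.
n − c = 59 − 3 = 56; sign = (−1)^56 = +1.

+1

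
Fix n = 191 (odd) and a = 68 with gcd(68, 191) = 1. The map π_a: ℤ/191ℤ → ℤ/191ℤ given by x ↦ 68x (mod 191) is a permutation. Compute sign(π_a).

+1

Start at x=134: 134 → 135 → 12 → 52 → 98 → 170 → 100 → … (one orbit).
The orbit structure of x ↦ 68x mod 191: 3 orbits of sizes [95, 95, 1].
3 cycles on 191: each ℓ→(−1)^(ℓ−1), product (−1)^188 = +1.
(68|191)_J = +1 (Zolotarev's lemma cross-check).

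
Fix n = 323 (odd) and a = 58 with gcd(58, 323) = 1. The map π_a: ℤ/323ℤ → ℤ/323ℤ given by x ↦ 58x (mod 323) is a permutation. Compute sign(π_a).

Start at x=77: 77 → 267 → 305 → 248 → 172 → 286 → 115 → … (one orbit).
Decompose π into cycles: lengths [16, 16, 16, 16, 16, 16, 16, 16, 16, 16, 16, 16, 16, 16, 16, 16, 16, 16, 16, 1, 1, 1, 1, 1, 1, 1, 1, 1, 1, 1, 1, 1, 1, 1, 1, 1, 1, 1] (38 cycles, including the fixed point 0).
Σ(ℓ_i−1) = 323−38 = 285; sign = (−1)^285 = -1.

-1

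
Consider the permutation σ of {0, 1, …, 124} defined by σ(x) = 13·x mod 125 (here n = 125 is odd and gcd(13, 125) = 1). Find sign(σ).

-1

Start at x=38: 38 → 119 → 47 → 111 → 68 → 9 → 117 → … (one orbit).
π_13 has 4 disjoint cycles with lengths [100, 20, 4, 1] on {0,…,124}.
n − c = 125 − 4 = 121; sign = (−1)^121 = -1.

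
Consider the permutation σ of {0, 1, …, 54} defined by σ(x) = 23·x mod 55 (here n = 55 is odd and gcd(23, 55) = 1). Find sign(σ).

-1

Start at x=34: 34 → 12 → 1 → 23 → 34 (one orbit).
The orbit structure of x ↦ 23x mod 55: 22 orbits of sizes [4, 4, 4, 4, 4, 4, 4, 4, 4, 4, 4, 1, 1, 1, 1, 1, 1, 1, 1, 1, 1, 1].
22 cycles on 55: each ℓ→(−1)^(ℓ−1), product (−1)^33 = -1.
Via Zolotarev, sign(π_{23}) = (23|55) = -1.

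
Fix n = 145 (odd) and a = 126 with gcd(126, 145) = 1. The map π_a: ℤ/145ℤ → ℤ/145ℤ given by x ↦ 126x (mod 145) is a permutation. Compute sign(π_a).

-1

Trace 91: π^k(91) = [91, 11, 81, 56, 96, 61, 1] for k=0..6.
10 cycles of lengths [28, 28, 28, 28, 28, 1, 1, 1, 1, 1].
sign(π) = (−1)^{n − #cycles} = (−1)^{145−10} = (−1)^135 = -1.
(126|145)_J = -1 (Zolotarev's lemma cross-check).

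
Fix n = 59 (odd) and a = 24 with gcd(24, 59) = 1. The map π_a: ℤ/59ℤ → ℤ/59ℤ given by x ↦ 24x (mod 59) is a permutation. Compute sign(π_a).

-1

Orbit of 16 under x↦24x: [16, 30, 12, 52, 9, 39, 51]… (length divides ord_59(24)).
2 cycles of lengths [58, 1].
sign(π) = (−1)^{n − #cycles} = (−1)^{59−2} = (−1)^57 = -1.
Check: (24/59) = -1 by Zolotarev.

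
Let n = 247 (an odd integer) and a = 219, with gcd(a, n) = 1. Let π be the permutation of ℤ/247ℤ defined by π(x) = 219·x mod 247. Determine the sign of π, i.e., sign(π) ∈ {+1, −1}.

+1

Start at x=1: 1 → 219 → 43 → 31 → 120 → 98 → 220 → … (one orbit).
Cycle lengths of π_219 on ℤ/247ℤ: [36, 36, 36, 36, 36, 36, 18, 12, 1]; 9 cycles in total.
Σ(ℓ_i−1) = 247−9 = 238; sign = (−1)^238 = +1.
The Jacobi symbol (219|247) = +1 (Zolotarev) agrees.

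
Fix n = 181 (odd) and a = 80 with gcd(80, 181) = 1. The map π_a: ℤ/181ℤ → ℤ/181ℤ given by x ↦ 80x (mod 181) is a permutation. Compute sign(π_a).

Orbit of 62 under x↦80x: [62, 73, 48, 39, 43, 1, 80]… (length divides ord_181(80)).
Decompose π into cycles: lengths [9, 9, 9, 9, 9, 9, 9, 9, 9, 9, 9, 9, 9, 9, 9, 9, 9, 9, 9, 9, 1] (21 cycles, including the fixed point 0).
21 cycles on 181: each ℓ→(−1)^(ℓ−1), product (−1)^160 = +1.

+1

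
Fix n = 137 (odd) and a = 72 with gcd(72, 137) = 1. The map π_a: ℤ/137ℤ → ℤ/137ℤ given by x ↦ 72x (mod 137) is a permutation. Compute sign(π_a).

+1

Trace 16: π^k(16) = [16, 56, 59, 1, 72, 115, 60] for k=0..6.
Decompose π into cycles: lengths [17, 17, 17, 17, 17, 17, 17, 17, 1] (9 cycles, including the fixed point 0).
sign(π) = (−1)^{n − #cycles} = (−1)^{137−9} = (−1)^128 = +1.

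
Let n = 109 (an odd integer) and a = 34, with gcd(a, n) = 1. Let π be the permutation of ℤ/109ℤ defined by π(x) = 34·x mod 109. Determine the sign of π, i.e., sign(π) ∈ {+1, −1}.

+1

Start at x=93: 93 → 1 → 34 → 66 → 64 → 105 → 82 → … (one orbit).
π_34 has 7 disjoint cycles with lengths [18, 18, 18, 18, 18, 18, 1] on {0,…,108}.
sign(π) = (−1)^{n − #cycles} = (−1)^{109−7} = (−1)^102 = +1.
Zolotarev: (34|109) = +1, matching the cycle-count sign.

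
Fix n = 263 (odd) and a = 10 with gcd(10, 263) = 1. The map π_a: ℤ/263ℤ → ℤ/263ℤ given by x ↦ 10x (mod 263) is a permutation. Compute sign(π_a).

Orbit of 8 under x↦10x: [8, 80, 11, 110, 48, 217, 66]… (length divides ord_263(10)).
Cycle lengths of π_10 on ℤ/263ℤ: [262, 1]; 2 cycles in total.
Σ(ℓ_i−1) = 263−2 = 261; sign = (−1)^261 = -1.
(10|263)_J = -1 (Zolotarev's lemma cross-check).

-1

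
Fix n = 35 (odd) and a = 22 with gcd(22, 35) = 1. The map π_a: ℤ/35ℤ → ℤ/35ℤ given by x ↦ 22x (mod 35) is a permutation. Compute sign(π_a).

-1

Orbit of 1 under x↦22x: [1, 22, 29, 8]… (length divides ord_35(22)).
Decompose π into cycles: lengths [4, 4, 4, 4, 4, 4, 4, 1, 1, 1, 1, 1, 1, 1] (14 cycles, including the fixed point 0).
Σ(ℓ_i−1) = 35−14 = 21; sign = (−1)^21 = -1.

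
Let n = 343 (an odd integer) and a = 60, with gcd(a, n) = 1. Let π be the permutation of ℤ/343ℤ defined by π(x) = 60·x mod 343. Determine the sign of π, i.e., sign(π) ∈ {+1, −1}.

Orbit of 79 under x↦60x: [79, 281, 53, 93, 92, 32, 205]… (length divides ord_343(60)).
π_60 has 7 disjoint cycles with lengths [147, 147, 21, 21, 3, 3, 1] on {0,…,342}.
343 − 7 = 336 transpositions; sign(π) = (−1)^336 = +1.
Zolotarev: (60|343) = +1, matching the cycle-count sign.

+1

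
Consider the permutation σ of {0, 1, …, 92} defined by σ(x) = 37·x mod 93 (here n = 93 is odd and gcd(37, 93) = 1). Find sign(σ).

-1

Orbit of 25 under x↦37x: [25, 88, 1, 37, 67, 61]… (length divides ord_93(37)).
Decompose π into cycles: lengths [6, 6, 6, 6, 6, 6, 6, 6, 6, 6, 6, 6, 6, 6, 6, 1, 1, 1] (18 cycles, including the fixed point 0).
93 − 18 = 75 transpositions; sign(π) = (−1)^75 = -1.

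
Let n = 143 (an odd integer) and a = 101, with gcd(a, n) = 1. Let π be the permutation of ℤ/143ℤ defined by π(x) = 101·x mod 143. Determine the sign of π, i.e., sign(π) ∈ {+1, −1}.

-1

Start at x=142: 142 → 42 → 95 → 14 → 127 → 100 → 90 → … (one orbit).
π_101 has 8 disjoint cycles with lengths [30, 30, 30, 30, 10, 6, 6, 1] on {0,…,142}.
8 cycles on 143: each ℓ→(−1)^(ℓ−1), product (−1)^135 = -1.
Zolotarev: (101|143) = -1, matching the cycle-count sign.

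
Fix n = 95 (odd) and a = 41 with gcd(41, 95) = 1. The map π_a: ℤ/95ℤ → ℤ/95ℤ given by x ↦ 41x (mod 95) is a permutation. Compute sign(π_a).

Orbit of 71 under x↦41x: [71, 61, 31, 36, 51, 1, 41]… (length divides ord_95(41)).
The orbit structure of x ↦ 41x mod 95: 10 orbits of sizes [18, 18, 18, 18, 18, 1, 1, 1, 1, 1].
95 − 10 = 85 transpositions; sign(π) = (−1)^85 = -1.
The Jacobi symbol (41|95) = -1 (Zolotarev) agrees.

-1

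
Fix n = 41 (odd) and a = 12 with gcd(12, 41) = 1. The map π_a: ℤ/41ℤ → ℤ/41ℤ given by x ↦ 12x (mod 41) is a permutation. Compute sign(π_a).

Trace 33: π^k(33) = [33, 27, 37, 34, 39, 17, 40] for k=0..6.
2 cycles of lengths [40, 1].
2 cycles on 41: each ℓ→(−1)^(ℓ−1), product (−1)^39 = -1.

-1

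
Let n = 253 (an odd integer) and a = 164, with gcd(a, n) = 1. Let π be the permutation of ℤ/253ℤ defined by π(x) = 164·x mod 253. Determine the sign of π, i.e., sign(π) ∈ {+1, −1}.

-1

Orbit of 186 under x↦164x: [186, 144, 87, 100, 208, 210, 32]… (length divides ord_253(164)).
18 cycles of lengths [22, 22, 22, 22, 22, 22, 22, 22, 22, 22, 11, 11, 2, 2, 2, 2, 2, 1].
18 cycles on 253: each ℓ→(−1)^(ℓ−1), product (−1)^235 = -1.
The Jacobi symbol (164|253) = -1 (Zolotarev) agrees.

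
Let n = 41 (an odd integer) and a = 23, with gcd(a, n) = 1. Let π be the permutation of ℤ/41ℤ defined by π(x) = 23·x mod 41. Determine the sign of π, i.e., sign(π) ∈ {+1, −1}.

Start at x=4: 4 → 10 → 25 → 1 → 23 → 37 → 31 → … (one orbit).
Cycle lengths of π_23 on ℤ/41ℤ: [10, 10, 10, 10, 1]; 5 cycles in total.
41 − 5 = 36 transpositions; sign(π) = (−1)^36 = +1.
Via Zolotarev, sign(π_{23}) = (23|41) = +1.

+1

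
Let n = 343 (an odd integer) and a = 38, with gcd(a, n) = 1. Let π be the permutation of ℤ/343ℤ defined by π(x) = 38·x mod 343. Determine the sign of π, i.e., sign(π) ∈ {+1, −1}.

-1

Trace 27: π^k(27) = [27, 340, 229, 127, 24, 226, 13] for k=0..6.
Decompose π into cycles: lengths [294, 42, 6, 1] (4 cycles, including the fixed point 0).
sign(π) = (−1)^{n − #cycles} = (−1)^{343−4} = (−1)^339 = -1.
Zolotarev: (38|343) = -1, matching the cycle-count sign.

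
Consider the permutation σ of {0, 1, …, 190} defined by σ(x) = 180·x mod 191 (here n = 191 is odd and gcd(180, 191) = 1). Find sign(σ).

Trace 52: π^k(52) = [52, 1, 180, 121, 6, 125, 153] for k=0..6.
The orbit structure of x ↦ 180x mod 191: 11 orbits of sizes [19, 19, 19, 19, 19, 19, 19, 19, 19, 19, 1].
Σ(ℓ_i−1) = 191−11 = 180; sign = (−1)^180 = +1.

+1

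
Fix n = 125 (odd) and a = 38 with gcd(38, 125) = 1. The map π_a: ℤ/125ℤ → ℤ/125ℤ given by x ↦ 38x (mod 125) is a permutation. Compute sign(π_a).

-1

Start at x=67: 67 → 46 → 123 → 49 → 112 → 6 → 103 → … (one orbit).
The orbit structure of x ↦ 38x mod 125: 4 orbits of sizes [100, 20, 4, 1].
4 cycles on 125: each ℓ→(−1)^(ℓ−1), product (−1)^121 = -1.
Via Zolotarev, sign(π_{38}) = (38|125) = -1.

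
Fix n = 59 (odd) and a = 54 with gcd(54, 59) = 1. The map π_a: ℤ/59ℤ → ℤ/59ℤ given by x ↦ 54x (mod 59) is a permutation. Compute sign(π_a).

-1

Orbit of 5 under x↦54x: [5, 34, 7, 24, 57, 10, 9]… (length divides ord_59(54)).
Decompose π into cycles: lengths [58, 1] (2 cycles, including the fixed point 0).
2 cycles on 59: each ℓ→(−1)^(ℓ−1), product (−1)^57 = -1.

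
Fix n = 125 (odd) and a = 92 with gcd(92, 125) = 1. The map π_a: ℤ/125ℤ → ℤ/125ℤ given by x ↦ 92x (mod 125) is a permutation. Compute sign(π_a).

-1

Start at x=38: 38 → 121 → 7 → 19 → 123 → 66 → 72 → … (one orbit).
π_92 has 4 disjoint cycles with lengths [100, 20, 4, 1] on {0,…,124}.
4 cycles on 125: each ℓ→(−1)^(ℓ−1), product (−1)^121 = -1.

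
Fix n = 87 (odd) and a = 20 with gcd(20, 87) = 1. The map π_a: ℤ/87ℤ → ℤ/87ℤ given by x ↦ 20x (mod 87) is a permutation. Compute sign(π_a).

-1

Start at x=20: 20 → 52 → 83 → 7 → 53 → 16 → 59 → … (one orbit).
10 cycles of lengths [14, 14, 14, 14, 7, 7, 7, 7, 2, 1].
sign(π) = (−1)^{n − #cycles} = (−1)^{87−10} = (−1)^77 = -1.
Zolotarev: (20|87) = -1, matching the cycle-count sign.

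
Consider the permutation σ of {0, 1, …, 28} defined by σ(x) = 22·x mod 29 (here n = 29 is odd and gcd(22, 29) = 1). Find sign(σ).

+1

Trace 28: π^k(28) = [28, 7, 9, 24, 6, 16, 4] for k=0..6.
3 cycles of lengths [14, 14, 1].
With 3 cycles on 29 points, sign = (−1)^{29−3} = +1.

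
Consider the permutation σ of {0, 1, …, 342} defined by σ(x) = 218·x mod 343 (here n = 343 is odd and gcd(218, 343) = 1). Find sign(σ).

Trace 36: π^k(36) = [36, 302, 323, 99, 316, 288, 15] for k=0..6.
Cycle lengths of π_218 on ℤ/343ℤ: [49, 49, 49, 49, 49, 49, 7, 7, 7, 7, 7, 7, 1, 1, 1, 1, 1, 1, 1]; 19 cycles in total.
Σ(ℓ_i−1) = 343−19 = 324; sign = (−1)^324 = +1.

+1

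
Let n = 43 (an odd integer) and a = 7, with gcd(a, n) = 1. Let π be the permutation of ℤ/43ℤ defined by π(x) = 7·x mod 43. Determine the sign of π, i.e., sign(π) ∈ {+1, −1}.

-1

Orbit of 36 under x↦7x: [36, 37, 1, 7, 6, 42]… (length divides ord_43(7)).
8 cycles of lengths [6, 6, 6, 6, 6, 6, 6, 1].
n − c = 43 − 8 = 35; sign = (−1)^35 = -1.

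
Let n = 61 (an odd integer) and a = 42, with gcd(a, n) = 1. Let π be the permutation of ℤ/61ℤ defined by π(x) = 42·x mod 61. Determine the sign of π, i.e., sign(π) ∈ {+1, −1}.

Trace 57: π^k(57) = [57, 15, 20, 47, 22, 9, 12] for k=0..6.
The orbit structure of x ↦ 42x mod 61: 5 orbits of sizes [15, 15, 15, 15, 1].
61 − 5 = 56 transpositions; sign(π) = (−1)^56 = +1.
Check: (42/61) = +1 by Zolotarev.

+1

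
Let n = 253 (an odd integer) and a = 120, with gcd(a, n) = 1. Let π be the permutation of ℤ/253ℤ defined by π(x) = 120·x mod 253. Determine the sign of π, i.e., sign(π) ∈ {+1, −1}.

Start at x=144: 144 → 76 → 12 → 175 → 1 → 120 → 232 → … (one orbit).
Cycle lengths of π_120 on ℤ/253ℤ: [22, 22, 22, 22, 22, 22, 22, 22, 22, 22, 22, 2, 2, 2, 2, 2, 1]; 17 cycles in total.
n − c = 253 − 17 = 236; sign = (−1)^236 = +1.
(120|253)_J = +1 (Zolotarev's lemma cross-check).

+1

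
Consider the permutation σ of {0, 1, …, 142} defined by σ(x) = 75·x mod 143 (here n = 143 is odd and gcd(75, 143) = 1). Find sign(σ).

Orbit of 27 under x↦75x: [27, 23, 9, 103, 3, 82, 1]… (length divides ord_143(75)).
9 cycles of lengths [30, 30, 30, 30, 6, 6, 5, 5, 1].
143 − 9 = 134 transpositions; sign(π) = (−1)^134 = +1.
Via Zolotarev, sign(π_{75}) = (75|143) = +1.

+1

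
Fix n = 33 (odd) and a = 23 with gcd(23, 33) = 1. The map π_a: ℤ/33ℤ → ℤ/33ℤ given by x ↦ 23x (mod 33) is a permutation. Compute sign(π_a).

Trace 23: π^k(23) = [23, 1] for k=0..1.
Decompose π into cycles: lengths [2, 2, 2, 2, 2, 2, 2, 2, 2, 2, 2, 1, 1, 1, 1, 1, 1, 1, 1, 1, 1, 1] (22 cycles, including the fixed point 0).
sign(π) = (−1)^{n − #cycles} = (−1)^{33−22} = (−1)^11 = -1.

-1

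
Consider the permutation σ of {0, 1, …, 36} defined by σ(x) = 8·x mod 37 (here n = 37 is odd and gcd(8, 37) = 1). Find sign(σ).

Orbit of 8 under x↦8x: [8, 27, 31, 26, 23, 36, 29]… (length divides ord_37(8)).
Decompose π into cycles: lengths [12, 12, 12, 1] (4 cycles, including the fixed point 0).
Σ(ℓ_i−1) = 37−4 = 33; sign = (−1)^33 = -1.

-1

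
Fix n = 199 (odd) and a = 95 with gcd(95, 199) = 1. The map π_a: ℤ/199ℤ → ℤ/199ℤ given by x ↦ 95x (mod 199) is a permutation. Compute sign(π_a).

Trace 105: π^k(105) = [105, 25, 186, 158, 85, 115, 179] for k=0..6.
The orbit structure of x ↦ 95x mod 199: 2 orbits of sizes [198, 1].
With 2 cycles on 199 points, sign = (−1)^{199−2} = -1.
Zolotarev: (95|199) = -1, matching the cycle-count sign.

-1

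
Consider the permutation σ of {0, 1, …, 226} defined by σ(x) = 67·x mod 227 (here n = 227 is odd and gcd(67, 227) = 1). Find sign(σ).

-1

Start at x=74: 74 → 191 → 85 → 20 → 205 → 115 → 214 → … (one orbit).
Decompose π into cycles: lengths [226, 1] (2 cycles, including the fixed point 0).
227 − 2 = 225 transpositions; sign(π) = (−1)^225 = -1.
(67|227)_J = -1 (Zolotarev's lemma cross-check).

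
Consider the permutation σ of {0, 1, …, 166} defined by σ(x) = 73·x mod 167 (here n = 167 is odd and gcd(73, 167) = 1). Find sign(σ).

-1

Start at x=63: 63 → 90 → 57 → 153 → 147 → 43 → 133 → … (one orbit).
Cycle lengths of π_73 on ℤ/167ℤ: [166, 1]; 2 cycles in total.
With 2 cycles on 167 points, sign = (−1)^{167−2} = -1.
Via Zolotarev, sign(π_{73}) = (73|167) = -1.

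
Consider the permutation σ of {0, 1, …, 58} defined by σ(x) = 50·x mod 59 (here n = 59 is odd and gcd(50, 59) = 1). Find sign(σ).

Start at x=15: 15 → 42 → 35 → 39 → 3 → 32 → 7 → … (one orbit).
2 cycles of lengths [58, 1].
Σ(ℓ_i−1) = 59−2 = 57; sign = (−1)^57 = -1.
Via Zolotarev, sign(π_{50}) = (50|59) = -1.

-1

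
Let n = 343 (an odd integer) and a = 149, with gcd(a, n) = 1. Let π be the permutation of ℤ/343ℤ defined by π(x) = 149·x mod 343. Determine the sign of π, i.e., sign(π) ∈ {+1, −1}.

Trace 30: π^k(30) = [30, 11, 267, 338, 284, 127, 58] for k=0..6.
The orbit structure of x ↦ 149x mod 343: 7 orbits of sizes [147, 147, 21, 21, 3, 3, 1].
343 − 7 = 336 transpositions; sign(π) = (−1)^336 = +1.
Via Zolotarev, sign(π_{149}) = (149|343) = +1.

+1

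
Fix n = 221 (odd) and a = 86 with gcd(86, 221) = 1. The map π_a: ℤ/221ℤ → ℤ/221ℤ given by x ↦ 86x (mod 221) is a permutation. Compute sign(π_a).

-1

Trace 1: π^k(1) = [1, 86, 103, 18] for k=0..3.
Cycle lengths of π_86 on ℤ/221ℤ: [4, 4, 4, 4, 4, 4, 4, 4, 4, 4, 4, 4, 4, 4, 4, 4, 4, 4, 4, 4, 4, 4, 4, 4, 4, 4, 4, 4, 4, 4, 4, 4, 4, 4, 4, 4, 4, 4, 4, 4, 4, 4, 4, 4, 4, 4, 4, 4, 4, 4, 4, 1, 1, 1, 1, 1, 1, 1, 1, 1, 1, 1, 1, 1, 1, 1, 1, 1]; 68 cycles in total.
Σ(ℓ_i−1) = 221−68 = 153; sign = (−1)^153 = -1.
Via Zolotarev, sign(π_{86}) = (86|221) = -1.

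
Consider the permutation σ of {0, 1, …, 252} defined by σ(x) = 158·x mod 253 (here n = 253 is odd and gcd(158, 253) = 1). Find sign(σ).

Orbit of 67 under x↦158x: [67, 213, 5, 31, 91, 210, 37]… (length divides ord_253(158)).
Cycle lengths of π_158 on ℤ/253ℤ: [110, 110, 22, 5, 5, 1]; 6 cycles in total.
sign(π) = (−1)^{n − #cycles} = (−1)^{253−6} = (−1)^247 = -1.

-1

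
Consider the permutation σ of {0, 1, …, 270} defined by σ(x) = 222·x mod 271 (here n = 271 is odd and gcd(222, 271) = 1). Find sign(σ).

Orbit of 127 under x↦222x: [127, 10, 52, 162, 192, 77, 21]… (length divides ord_271(222)).
2 cycles of lengths [270, 1].
2 cycles on 271: each ℓ→(−1)^(ℓ−1), product (−1)^269 = -1.
Zolotarev: (222|271) = -1, matching the cycle-count sign.

-1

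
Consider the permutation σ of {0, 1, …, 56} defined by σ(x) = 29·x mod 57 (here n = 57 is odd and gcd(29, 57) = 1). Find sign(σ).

+1

Orbit of 29 under x↦29x: [29, 43, 50, 25, 41, 49, 53]… (length divides ord_57(29)).
Cycle lengths of π_29 on ℤ/57ℤ: [18, 18, 18, 2, 1]; 5 cycles in total.
Σ(ℓ_i−1) = 57−5 = 52; sign = (−1)^52 = +1.
The Jacobi symbol (29|57) = +1 (Zolotarev) agrees.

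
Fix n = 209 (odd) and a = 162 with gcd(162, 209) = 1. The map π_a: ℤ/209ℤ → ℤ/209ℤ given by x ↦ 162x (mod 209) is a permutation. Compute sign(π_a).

Start at x=40: 40 → 1 → 162 → 119 → 50 → 158 → 98 → … (one orbit).
π_162 has 5 disjoint cycles with lengths [90, 90, 18, 10, 1] on {0,…,208}.
With 5 cycles on 209 points, sign = (−1)^{209−5} = +1.
Zolotarev: (162|209) = +1, matching the cycle-count sign.

+1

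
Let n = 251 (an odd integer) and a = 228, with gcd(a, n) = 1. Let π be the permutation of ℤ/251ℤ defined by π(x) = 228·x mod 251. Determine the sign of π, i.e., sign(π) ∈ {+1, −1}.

-1

Start at x=237: 237 → 71 → 124 → 160 → 85 → 53 → 36 → … (one orbit).
Cycle lengths of π_228 on ℤ/251ℤ: [250, 1]; 2 cycles in total.
Σ(ℓ_i−1) = 251−2 = 249; sign = (−1)^249 = -1.
The Jacobi symbol (228|251) = -1 (Zolotarev) agrees.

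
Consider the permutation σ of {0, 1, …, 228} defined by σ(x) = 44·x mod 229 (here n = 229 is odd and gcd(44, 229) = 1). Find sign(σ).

+1

Orbit of 43 under x↦44x: [43, 60, 121, 57, 218, 203, 1]… (length divides ord_229(44)).
Decompose π into cycles: lengths [19, 19, 19, 19, 19, 19, 19, 19, 19, 19, 19, 19, 1] (13 cycles, including the fixed point 0).
13 cycles on 229: each ℓ→(−1)^(ℓ−1), product (−1)^216 = +1.
(44|229)_J = +1 (Zolotarev's lemma cross-check).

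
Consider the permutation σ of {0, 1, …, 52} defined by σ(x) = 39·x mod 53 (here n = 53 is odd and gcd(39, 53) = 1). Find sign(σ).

-1

Start at x=42: 42 → 48 → 17 → 27 → 46 → 45 → 6 → … (one orbit).
2 cycles of lengths [52, 1].
Σ(ℓ_i−1) = 53−2 = 51; sign = (−1)^51 = -1.
(39|53)_J = -1 (Zolotarev's lemma cross-check).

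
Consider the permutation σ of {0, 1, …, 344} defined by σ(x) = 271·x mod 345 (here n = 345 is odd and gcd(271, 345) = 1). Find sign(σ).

+1

Start at x=196: 196 → 331 → 1 → 271 → 301 → 151 → 211 → … (one orbit).
The orbit structure of x ↦ 271x mod 345: 45 orbits of sizes [11, 11, 11, 11, 11, 11, 11, 11, 11, 11, 11, 11, 11, 11, 11, 11, 11, 11, 11, 11, 11, 11, 11, 11, 11, 11, 11, 11, 11, 11, 1, 1, 1, 1, 1, 1, 1, 1, 1, 1, 1, 1, 1, 1, 1].
n − c = 345 − 45 = 300; sign = (−1)^300 = +1.
Zolotarev: (271|345) = +1, matching the cycle-count sign.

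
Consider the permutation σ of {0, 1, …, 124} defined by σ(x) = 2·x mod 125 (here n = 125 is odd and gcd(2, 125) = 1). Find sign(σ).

Start at x=19: 19 → 38 → 76 → 27 → 54 → 108 → 91 → … (one orbit).
Cycle type of π: 100 + 20 + 4 + 1; total 4 cycles.
Σ(ℓ_i−1) = 125−4 = 121; sign = (−1)^121 = -1.
Check: (2/125) = -1 by Zolotarev.

-1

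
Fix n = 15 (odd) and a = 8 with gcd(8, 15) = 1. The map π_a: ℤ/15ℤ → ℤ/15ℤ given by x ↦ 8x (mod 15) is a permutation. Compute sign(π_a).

Orbit of 1 under x↦8x: [1, 8, 4, 2]… (length divides ord_15(8)).
5 cycles of lengths [4, 4, 4, 2, 1].
n − c = 15 − 5 = 10; sign = (−1)^10 = +1.

+1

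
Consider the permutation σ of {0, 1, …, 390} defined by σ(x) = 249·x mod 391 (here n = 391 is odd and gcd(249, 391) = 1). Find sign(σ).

+1

Orbit of 93 under x↦249x: [93, 88, 16, 74, 49, 80, 370]… (length divides ord_391(249)).
Cycle type of π: 176×2 + 22 + 16 + 1; total 5 cycles.
sign(π) = (−1)^{n − #cycles} = (−1)^{391−5} = (−1)^386 = +1.
(249|391)_J = +1 (Zolotarev's lemma cross-check).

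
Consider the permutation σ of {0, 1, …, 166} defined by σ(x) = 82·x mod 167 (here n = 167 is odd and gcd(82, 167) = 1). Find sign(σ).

-1

Start at x=130: 130 → 139 → 42 → 104 → 11 → 67 → 150 → … (one orbit).
π_82 has 2 disjoint cycles with lengths [166, 1] on {0,…,166}.
167 − 2 = 165 transpositions; sign(π) = (−1)^165 = -1.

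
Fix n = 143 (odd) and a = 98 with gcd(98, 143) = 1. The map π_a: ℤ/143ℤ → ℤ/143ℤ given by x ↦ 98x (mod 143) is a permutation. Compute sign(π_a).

Orbit of 76 under x↦98x: [76, 12, 32, 133, 21, 56, 54]… (length divides ord_143(98)).
Decompose π into cycles: lengths [12, 12, 12, 12, 12, 12, 12, 12, 12, 12, 12, 2, 2, 2, 2, 2, 1] (17 cycles, including the fixed point 0).
Σ(ℓ_i−1) = 143−17 = 126; sign = (−1)^126 = +1.
Check: (98/143) = +1 by Zolotarev.

+1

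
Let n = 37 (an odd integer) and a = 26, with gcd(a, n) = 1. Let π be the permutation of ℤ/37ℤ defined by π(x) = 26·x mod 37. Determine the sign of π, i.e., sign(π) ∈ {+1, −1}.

Orbit of 1 under x↦26x: [1, 26, 10]… (length divides ord_37(26)).
13 cycles of lengths [3, 3, 3, 3, 3, 3, 3, 3, 3, 3, 3, 3, 1].
37 − 13 = 24 transpositions; sign(π) = (−1)^24 = +1.
The Jacobi symbol (26|37) = +1 (Zolotarev) agrees.

+1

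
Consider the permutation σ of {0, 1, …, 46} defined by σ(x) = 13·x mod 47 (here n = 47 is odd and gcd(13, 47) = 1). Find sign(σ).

-1

Trace 6: π^k(6) = [6, 31, 27, 22, 4, 5, 18] for k=0..6.
π_13 has 2 disjoint cycles with lengths [46, 1] on {0,…,46}.
47 − 2 = 45 transpositions; sign(π) = (−1)^45 = -1.
Zolotarev: (13|47) = -1, matching the cycle-count sign.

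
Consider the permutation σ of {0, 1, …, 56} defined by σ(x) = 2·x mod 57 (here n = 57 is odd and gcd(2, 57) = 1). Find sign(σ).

Orbit of 16 under x↦2x: [16, 32, 7, 14, 28, 56, 55]… (length divides ord_57(2)).
Cycle lengths of π_2 on ℤ/57ℤ: [18, 18, 18, 2, 1]; 5 cycles in total.
57 − 5 = 52 transpositions; sign(π) = (−1)^52 = +1.

+1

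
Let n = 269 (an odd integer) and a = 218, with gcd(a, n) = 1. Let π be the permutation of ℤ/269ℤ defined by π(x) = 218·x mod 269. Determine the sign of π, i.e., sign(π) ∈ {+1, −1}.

Start at x=185: 185 → 249 → 213 → 166 → 142 → 21 → 5 → … (one orbit).
5 cycles of lengths [67, 67, 67, 67, 1].
Σ(ℓ_i−1) = 269−5 = 264; sign = (−1)^264 = +1.

+1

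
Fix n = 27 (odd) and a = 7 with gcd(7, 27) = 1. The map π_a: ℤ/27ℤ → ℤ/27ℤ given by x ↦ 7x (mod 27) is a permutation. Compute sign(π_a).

Trace 10: π^k(10) = [10, 16, 4, 1, 7, 22, 19] for k=0..6.
Cycle lengths of π_7 on ℤ/27ℤ: [9, 9, 3, 3, 1, 1, 1]; 7 cycles in total.
27 − 7 = 20 transpositions; sign(π) = (−1)^20 = +1.
The Jacobi symbol (7|27) = +1 (Zolotarev) agrees.

+1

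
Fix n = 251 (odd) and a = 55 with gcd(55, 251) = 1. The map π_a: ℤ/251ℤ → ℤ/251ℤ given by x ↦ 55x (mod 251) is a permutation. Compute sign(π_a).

-1

Start at x=128: 128 → 12 → 158 → 156 → 46 → 20 → 96 → … (one orbit).
Decompose π into cycles: lengths [250, 1] (2 cycles, including the fixed point 0).
2 cycles on 251: each ℓ→(−1)^(ℓ−1), product (−1)^249 = -1.
Via Zolotarev, sign(π_{55}) = (55|251) = -1.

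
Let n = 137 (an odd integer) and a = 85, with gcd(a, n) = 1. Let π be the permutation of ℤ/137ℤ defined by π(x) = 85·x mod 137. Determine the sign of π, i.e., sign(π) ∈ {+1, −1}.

-1

Trace 70: π^k(70) = [70, 59, 83, 68, 26, 18, 23] for k=0..6.
π_85 has 2 disjoint cycles with lengths [136, 1] on {0,…,136}.
137 − 2 = 135 transpositions; sign(π) = (−1)^135 = -1.
Check: (85/137) = -1 by Zolotarev.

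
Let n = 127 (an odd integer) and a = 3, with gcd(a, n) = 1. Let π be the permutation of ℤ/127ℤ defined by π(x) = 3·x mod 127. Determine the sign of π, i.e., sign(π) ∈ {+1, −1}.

-1

Start at x=61: 61 → 56 → 41 → 123 → 115 → 91 → 19 → … (one orbit).
π_3 has 2 disjoint cycles with lengths [126, 1] on {0,…,126}.
With 2 cycles on 127 points, sign = (−1)^{127−2} = -1.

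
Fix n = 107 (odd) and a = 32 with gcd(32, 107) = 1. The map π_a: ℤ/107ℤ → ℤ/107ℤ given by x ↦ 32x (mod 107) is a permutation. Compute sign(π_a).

-1

Orbit of 64 under x↦32x: [64, 15, 52, 59, 69, 68, 36]… (length divides ord_107(32)).
Cycle type of π: 106 + 1; total 2 cycles.
2 cycles on 107: each ℓ→(−1)^(ℓ−1), product (−1)^105 = -1.
The Jacobi symbol (32|107) = -1 (Zolotarev) agrees.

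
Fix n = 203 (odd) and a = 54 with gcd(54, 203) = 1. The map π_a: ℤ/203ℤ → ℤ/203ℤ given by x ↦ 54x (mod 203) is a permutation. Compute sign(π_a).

Orbit of 111 under x↦54x: [111, 107, 94, 1, 54, 74, 139]… (length divides ord_203(54)).
π_54 has 10 disjoint cycles with lengths [42, 42, 42, 42, 7, 7, 7, 7, 6, 1] on {0,…,202}.
n − c = 203 − 10 = 193; sign = (−1)^193 = -1.

-1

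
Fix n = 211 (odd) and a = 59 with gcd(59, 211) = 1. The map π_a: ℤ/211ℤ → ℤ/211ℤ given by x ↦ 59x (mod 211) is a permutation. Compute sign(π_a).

Start at x=180: 180 → 70 → 121 → 176 → 45 → 123 → 83 → … (one orbit).
π_59 has 3 disjoint cycles with lengths [105, 105, 1] on {0,…,210}.
n − c = 211 − 3 = 208; sign = (−1)^208 = +1.
Zolotarev: (59|211) = +1, matching the cycle-count sign.

+1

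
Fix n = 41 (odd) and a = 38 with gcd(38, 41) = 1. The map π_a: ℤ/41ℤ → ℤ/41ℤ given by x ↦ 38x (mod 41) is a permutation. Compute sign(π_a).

Trace 1: π^k(1) = [1, 38, 9, 14, 40, 3, 32] for k=0..6.
π_38 has 6 disjoint cycles with lengths [8, 8, 8, 8, 8, 1] on {0,…,40}.
sign(π) = (−1)^{n − #cycles} = (−1)^{41−6} = (−1)^35 = -1.
Zolotarev: (38|41) = -1, matching the cycle-count sign.

-1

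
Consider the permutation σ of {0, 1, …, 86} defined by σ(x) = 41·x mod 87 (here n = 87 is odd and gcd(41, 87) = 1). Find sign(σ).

Start at x=28: 28 → 17 → 1 → 41 → 28 (one orbit).
Cycle type of π: 4×21 + 2 + 1; total 23 cycles.
sign(π) = (−1)^{n − #cycles} = (−1)^{87−23} = (−1)^64 = +1.
Check: (41/87) = +1 by Zolotarev.

+1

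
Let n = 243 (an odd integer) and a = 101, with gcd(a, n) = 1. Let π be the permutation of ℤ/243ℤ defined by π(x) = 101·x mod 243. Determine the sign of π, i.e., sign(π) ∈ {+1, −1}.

-1

Orbit of 5 under x↦101x: [5, 19, 218, 148, 125, 232, 104]… (length divides ord_243(101)).
The orbit structure of x ↦ 101x mod 243: 6 orbits of sizes [162, 54, 18, 6, 2, 1].
Σ(ℓ_i−1) = 243−6 = 237; sign = (−1)^237 = -1.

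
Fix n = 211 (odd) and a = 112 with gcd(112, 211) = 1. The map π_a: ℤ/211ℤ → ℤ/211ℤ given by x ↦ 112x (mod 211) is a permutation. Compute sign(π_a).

-1

Start at x=87: 87 → 38 → 36 → 23 → 44 → 75 → 171 → … (one orbit).
2 cycles of lengths [210, 1].
211 − 2 = 209 transpositions; sign(π) = (−1)^209 = -1.
(112|211)_J = -1 (Zolotarev's lemma cross-check).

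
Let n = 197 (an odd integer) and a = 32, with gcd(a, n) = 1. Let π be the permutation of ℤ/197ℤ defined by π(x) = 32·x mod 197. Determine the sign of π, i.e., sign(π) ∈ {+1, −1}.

Orbit of 79 under x↦32x: [79, 164, 126, 92, 186, 42, 162]… (length divides ord_197(32)).
π_32 has 2 disjoint cycles with lengths [196, 1] on {0,…,196}.
197 − 2 = 195 transpositions; sign(π) = (−1)^195 = -1.

-1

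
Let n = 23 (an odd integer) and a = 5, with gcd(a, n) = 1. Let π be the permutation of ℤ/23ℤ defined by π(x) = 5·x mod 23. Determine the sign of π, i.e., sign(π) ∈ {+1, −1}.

Orbit of 9 under x↦5x: [9, 22, 18, 21, 13, 19, 3]… (length divides ord_23(5)).
Cycle type of π: 22 + 1; total 2 cycles.
sign(π) = (−1)^{n − #cycles} = (−1)^{23−2} = (−1)^21 = -1.
The Jacobi symbol (5|23) = -1 (Zolotarev) agrees.

-1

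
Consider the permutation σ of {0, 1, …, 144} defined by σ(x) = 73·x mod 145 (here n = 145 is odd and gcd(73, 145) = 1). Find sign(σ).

+1

Start at x=72: 72 → 36 → 18 → 9 → 77 → 111 → 128 → … (one orbit).
7 cycles of lengths [28, 28, 28, 28, 28, 4, 1].
7 cycles on 145: each ℓ→(−1)^(ℓ−1), product (−1)^138 = +1.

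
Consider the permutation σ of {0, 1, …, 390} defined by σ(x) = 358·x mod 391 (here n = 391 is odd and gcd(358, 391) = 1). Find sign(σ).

+1

Orbit of 154 under x↦358x: [154, 1, 358, 307, 35, 18, 188]… (length divides ord_391(358)).
Cycle lengths of π_358 on ℤ/391ℤ: [11, 11, 11, 11, 11, 11, 11, 11, 11, 11, 11, 11, 11, 11, 11, 11, 11, 11, 11, 11, 11, 11, 11, 11, 11, 11, 11, 11, 11, 11, 11, 11, 11, 11, 1, 1, 1, 1, 1, 1, 1, 1, 1, 1, 1, 1, 1, 1, 1, 1, 1]; 51 cycles in total.
391 − 51 = 340 transpositions; sign(π) = (−1)^340 = +1.
Check: (358/391) = +1 by Zolotarev.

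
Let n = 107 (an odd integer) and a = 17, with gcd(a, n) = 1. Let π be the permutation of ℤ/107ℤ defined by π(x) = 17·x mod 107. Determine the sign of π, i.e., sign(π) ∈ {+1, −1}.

Orbit of 19 under x↦17x: [19, 2, 34, 43, 89, 15, 41]… (length divides ord_107(17)).
Cycle lengths of π_17 on ℤ/107ℤ: [106, 1]; 2 cycles in total.
With 2 cycles on 107 points, sign = (−1)^{107−2} = -1.
The Jacobi symbol (17|107) = -1 (Zolotarev) agrees.

-1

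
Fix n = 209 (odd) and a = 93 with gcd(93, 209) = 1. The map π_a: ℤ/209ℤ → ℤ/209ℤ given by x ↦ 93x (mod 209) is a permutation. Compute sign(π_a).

Orbit of 16 under x↦93x: [16, 25, 26, 119, 199, 115, 36]… (length divides ord_209(93)).
9 cycles of lengths [45, 45, 45, 45, 9, 9, 5, 5, 1].
9 cycles on 209: each ℓ→(−1)^(ℓ−1), product (−1)^200 = +1.
The Jacobi symbol (93|209) = +1 (Zolotarev) agrees.

+1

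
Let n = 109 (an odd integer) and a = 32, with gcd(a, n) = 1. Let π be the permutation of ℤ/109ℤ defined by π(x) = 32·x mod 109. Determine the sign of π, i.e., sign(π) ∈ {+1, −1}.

Start at x=108: 108 → 77 → 66 → 41 → 4 → 19 → 63 → … (one orbit).
4 cycles of lengths [36, 36, 36, 1].
sign(π) = (−1)^{n − #cycles} = (−1)^{109−4} = (−1)^105 = -1.
(32|109)_J = -1 (Zolotarev's lemma cross-check).

-1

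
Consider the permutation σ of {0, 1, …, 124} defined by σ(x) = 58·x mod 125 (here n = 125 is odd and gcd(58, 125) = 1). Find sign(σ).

Start at x=4: 4 → 107 → 81 → 73 → 109 → 72 → 51 → … (one orbit).
Cycle type of π: 100 + 20 + 4 + 1; total 4 cycles.
With 4 cycles on 125 points, sign = (−1)^{125−4} = -1.

-1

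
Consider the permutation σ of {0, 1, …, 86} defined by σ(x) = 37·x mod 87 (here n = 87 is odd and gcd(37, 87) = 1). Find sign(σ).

-1

Orbit of 40 under x↦37x: [40, 1, 37, 64, 19, 7, 85]… (length divides ord_87(37)).
Cycle lengths of π_37 on ℤ/87ℤ: [28, 28, 28, 1, 1, 1]; 6 cycles in total.
n − c = 87 − 6 = 81; sign = (−1)^81 = -1.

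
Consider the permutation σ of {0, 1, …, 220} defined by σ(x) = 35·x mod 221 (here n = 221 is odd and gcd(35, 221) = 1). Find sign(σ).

+1

Start at x=35: 35 → 120 → 1 → 35 (one orbit).
Cycle lengths of π_35 on ℤ/221ℤ: [3, 3, 3, 3, 3, 3, 3, 3, 3, 3, 3, 3, 3, 3, 3, 3, 3, 3, 3, 3, 3, 3, 3, 3, 3, 3, 3, 3, 3, 3, 3, 3, 3, 3, 3, 3, 3, 3, 3, 3, 3, 3, 3, 3, 3, 3, 3, 3, 3, 3, 3, 3, 3, 3, 3, 3, 3, 3, 3, 3, 3, 3, 3, 3, 3, 3, 3, 3, 1, 1, 1, 1, 1, 1, 1, 1, 1, 1, 1, 1, 1, 1, 1, 1, 1]; 85 cycles in total.
221 − 85 = 136 transpositions; sign(π) = (−1)^136 = +1.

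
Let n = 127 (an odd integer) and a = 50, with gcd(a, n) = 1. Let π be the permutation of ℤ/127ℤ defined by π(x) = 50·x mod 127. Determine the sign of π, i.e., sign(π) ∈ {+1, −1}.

+1

Orbit of 4 under x↦50x: [4, 73, 94, 1, 50, 87, 32]… (length divides ord_127(50)).
The orbit structure of x ↦ 50x mod 127: 7 orbits of sizes [21, 21, 21, 21, 21, 21, 1].
sign(π) = (−1)^{n − #cycles} = (−1)^{127−7} = (−1)^120 = +1.
The Jacobi symbol (50|127) = +1 (Zolotarev) agrees.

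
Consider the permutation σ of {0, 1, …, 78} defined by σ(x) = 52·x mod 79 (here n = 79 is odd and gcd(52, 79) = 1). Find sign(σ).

+1

Trace 65: π^k(65) = [65, 62, 64, 10, 46, 22, 38] for k=0..6.
Cycle type of π: 13×6 + 1; total 7 cycles.
Σ(ℓ_i−1) = 79−7 = 72; sign = (−1)^72 = +1.
The Jacobi symbol (52|79) = +1 (Zolotarev) agrees.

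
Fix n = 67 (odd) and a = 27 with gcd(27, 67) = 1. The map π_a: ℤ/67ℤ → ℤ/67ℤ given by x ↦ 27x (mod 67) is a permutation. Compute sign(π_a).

-1

Trace 66: π^k(66) = [66, 40, 8, 15, 3, 14, 43] for k=0..6.
Cycle lengths of π_27 on ℤ/67ℤ: [22, 22, 22, 1]; 4 cycles in total.
n − c = 67 − 4 = 63; sign = (−1)^63 = -1.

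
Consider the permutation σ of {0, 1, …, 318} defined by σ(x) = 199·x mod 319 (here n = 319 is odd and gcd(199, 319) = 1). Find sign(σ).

+1

Trace 210: π^k(210) = [210, 1, 199, 45, 23, 111, 78] for k=0..6.
π_199 has 55 disjoint cycles with lengths [7, 7, 7, 7, 7, 7, 7, 7, 7, 7, 7, 7, 7, 7, 7, 7, 7, 7, 7, 7, 7, 7, 7, 7, 7, 7, 7, 7, 7, 7, 7, 7, 7, 7, 7, 7, 7, 7, 7, 7, 7, 7, 7, 7, 1, 1, 1, 1, 1, 1, 1, 1, 1, 1, 1] on {0,…,318}.
n − c = 319 − 55 = 264; sign = (−1)^264 = +1.
Check: (199/319) = +1 by Zolotarev.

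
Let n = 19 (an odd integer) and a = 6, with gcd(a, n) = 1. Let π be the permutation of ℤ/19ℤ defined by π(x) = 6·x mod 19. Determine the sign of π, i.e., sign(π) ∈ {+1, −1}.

Trace 4: π^k(4) = [4, 5, 11, 9, 16, 1, 6] for k=0..6.
3 cycles of lengths [9, 9, 1].
sign(π) = (−1)^{n − #cycles} = (−1)^{19−3} = (−1)^16 = +1.
Check: (6/19) = +1 by Zolotarev.

+1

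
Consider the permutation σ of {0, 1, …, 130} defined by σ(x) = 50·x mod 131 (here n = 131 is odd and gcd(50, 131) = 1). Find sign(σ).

-1

Trace 25: π^k(25) = [25, 71, 13, 126, 12, 76, 1] for k=0..6.
Decompose π into cycles: lengths [130, 1] (2 cycles, including the fixed point 0).
131 − 2 = 129 transpositions; sign(π) = (−1)^129 = -1.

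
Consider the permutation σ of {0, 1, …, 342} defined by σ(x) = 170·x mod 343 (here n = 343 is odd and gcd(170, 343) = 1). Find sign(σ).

Trace 99: π^k(99) = [99, 23, 137, 309, 51, 95, 29] for k=0..6.
Cycle type of π: 147×2 + 21×2 + 3×2 + 1; total 7 cycles.
With 7 cycles on 343 points, sign = (−1)^{343−7} = +1.
Zolotarev: (170|343) = +1, matching the cycle-count sign.

+1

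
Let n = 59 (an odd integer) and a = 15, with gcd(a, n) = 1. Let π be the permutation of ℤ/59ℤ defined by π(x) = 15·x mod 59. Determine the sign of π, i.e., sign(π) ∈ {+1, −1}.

Start at x=25: 25 → 21 → 20 → 5 → 16 → 4 → 1 → … (one orbit).
Decompose π into cycles: lengths [29, 29, 1] (3 cycles, including the fixed point 0).
59 − 3 = 56 transpositions; sign(π) = (−1)^56 = +1.
(15|59)_J = +1 (Zolotarev's lemma cross-check).

+1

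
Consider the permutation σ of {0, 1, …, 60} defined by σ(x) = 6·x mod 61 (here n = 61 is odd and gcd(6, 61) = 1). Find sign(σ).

-1

Orbit of 33 under x↦6x: [33, 15, 29, 52, 7, 42, 8]… (length divides ord_61(6)).
The orbit structure of x ↦ 6x mod 61: 2 orbits of sizes [60, 1].
2 cycles on 61: each ℓ→(−1)^(ℓ−1), product (−1)^59 = -1.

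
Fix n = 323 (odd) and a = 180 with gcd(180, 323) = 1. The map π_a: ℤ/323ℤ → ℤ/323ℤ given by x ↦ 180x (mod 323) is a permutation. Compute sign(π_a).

Trace 196: π^k(196) = [196, 73, 220, 194, 36, 20, 47] for k=0..6.
Decompose π into cycles: lengths [144, 144, 16, 9, 9, 1] (6 cycles, including the fixed point 0).
n − c = 323 − 6 = 317; sign = (−1)^317 = -1.

-1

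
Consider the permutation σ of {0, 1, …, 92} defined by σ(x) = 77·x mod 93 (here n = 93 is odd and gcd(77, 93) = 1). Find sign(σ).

Orbit of 4 under x↦77x: [4, 29, 1, 77, 70, 89, 64]… (length divides ord_93(77)).
π_77 has 11 disjoint cycles with lengths [10, 10, 10, 10, 10, 10, 10, 10, 10, 2, 1] on {0,…,92}.
11 cycles on 93: each ℓ→(−1)^(ℓ−1), product (−1)^82 = +1.

+1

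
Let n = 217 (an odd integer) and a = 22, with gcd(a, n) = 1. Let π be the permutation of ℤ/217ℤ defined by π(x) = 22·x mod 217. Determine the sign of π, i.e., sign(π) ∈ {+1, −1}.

Orbit of 204 under x↦22x: [204, 148, 1, 22, 50, 15, 113]… (length divides ord_217(22)).
π_22 has 14 disjoint cycles with lengths [30, 30, 30, 30, 30, 30, 30, 1, 1, 1, 1, 1, 1, 1] on {0,…,216}.
With 14 cycles on 217 points, sign = (−1)^{217−14} = -1.

-1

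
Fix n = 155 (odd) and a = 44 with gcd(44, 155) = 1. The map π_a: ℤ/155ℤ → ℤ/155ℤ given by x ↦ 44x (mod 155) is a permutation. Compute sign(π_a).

-1

Trace 1: π^k(1) = [1, 44, 76, 89, 41, 99, 16] for k=0..6.
Decompose π into cycles: lengths [30, 30, 30, 30, 30, 2, 2, 1] (8 cycles, including the fixed point 0).
With 8 cycles on 155 points, sign = (−1)^{155−8} = -1.
(44|155)_J = -1 (Zolotarev's lemma cross-check).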